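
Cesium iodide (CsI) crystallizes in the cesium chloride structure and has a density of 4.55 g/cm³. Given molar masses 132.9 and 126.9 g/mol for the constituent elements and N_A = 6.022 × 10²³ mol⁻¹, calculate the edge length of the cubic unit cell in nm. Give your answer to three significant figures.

0.456 nm

M(CsI) = 259.8 g/mol; Z = 1 formula unit per cell.
a³ = Z·M/(N_A·ρ) = 1 × 259.8 / (6.022 × 10²³ × 4.55) = 9.482 × 10^-23 cm³, so a = 4.560 × 10^-8 cm = 0.456 nm.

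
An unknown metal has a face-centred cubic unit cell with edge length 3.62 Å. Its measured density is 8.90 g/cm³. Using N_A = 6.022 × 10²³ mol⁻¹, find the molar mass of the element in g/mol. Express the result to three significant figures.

An FCC cell has Z = 4 atoms; a = 3.620 × 10^-8 cm.
M = ρ·N_A·a³/Z = 8.90 × 6.022 × 10²³ × 4.744 × 10^-23 / 4 = 63.6 g/mol.

63.6 g/mol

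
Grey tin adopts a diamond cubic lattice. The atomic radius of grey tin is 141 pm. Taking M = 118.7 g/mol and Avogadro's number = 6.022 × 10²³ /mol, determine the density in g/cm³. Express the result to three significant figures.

In a diamond cubic lattice, nearest neighbors lie along the body diagonal with √3·a = 8r, giving a = 651.3 pm = 6.513 × 10^-8 cm.
With Z = 8, ρ = Z·M/(N_A·a³) = 8 × 118.7 / (6.022 × 10²³ × 2.762 × 10^-22) = 5.709 g/cm³.

5.71 g/cm³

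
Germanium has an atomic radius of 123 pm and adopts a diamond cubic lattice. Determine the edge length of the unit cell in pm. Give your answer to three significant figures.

568 pm

In a diamond cubic lattice, nearest neighbors lie along the body diagonal with √3·a = 8r.
a = 8r/√3 = 8 × 123 / 1.7321 = 568 pm.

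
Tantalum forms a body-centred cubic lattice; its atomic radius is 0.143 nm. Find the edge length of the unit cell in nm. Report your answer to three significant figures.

In a BCC lattice, atoms touch along the body diagonal, so √3·a = 4r.
a = 4r/√3 = 4 × 0.143 / 1.7321 = 0.330 nm.

0.330 nm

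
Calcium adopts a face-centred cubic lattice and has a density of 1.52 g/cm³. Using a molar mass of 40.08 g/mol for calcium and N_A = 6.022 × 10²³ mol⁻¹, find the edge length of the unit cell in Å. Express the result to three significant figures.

5.60 Å

With Z = 4 atoms per FCC cell, a³ = Z·M/(N_A·ρ) = 4 × 40.08 / (6.022 × 10²³ × 1.520 g/cm³) = 1.751 × 10^-22 cm³.
a = (1.751 × 10^-22)^(1/3) = 5.595 × 10^-8 cm = 5.60 Å.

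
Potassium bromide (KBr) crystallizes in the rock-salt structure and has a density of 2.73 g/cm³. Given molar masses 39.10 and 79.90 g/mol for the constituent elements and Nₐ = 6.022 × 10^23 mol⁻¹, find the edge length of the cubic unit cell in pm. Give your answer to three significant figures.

M(KBr) = 119.0 g/mol; Z = 4 formula units per cell.
a³ = Z·M/(N_A·ρ) = 4 × 119.0 / (6.022 × 10²³ × 2.73) = 2.895 × 10^-22 cm³, so a = 6.616 × 10^-8 cm = 662 pm.

662 pm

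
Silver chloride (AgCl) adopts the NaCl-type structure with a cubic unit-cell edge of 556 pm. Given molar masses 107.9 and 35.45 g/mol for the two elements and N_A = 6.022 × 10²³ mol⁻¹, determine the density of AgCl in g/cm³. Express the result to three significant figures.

5.54 g/cm³

The NaCl-type structure contains Z = 4 formula units per cell; M(AgCl) = 107.9 + 35.45 = 143.35 g/mol.
a³ = (5.560 × 10^-8 cm)³ = 1.719 × 10^-22 cm³.
ρ = 4 × 143.35 / (6.022 × 10²³ × 1.719 × 10^-22) = 5.540 g/cm³.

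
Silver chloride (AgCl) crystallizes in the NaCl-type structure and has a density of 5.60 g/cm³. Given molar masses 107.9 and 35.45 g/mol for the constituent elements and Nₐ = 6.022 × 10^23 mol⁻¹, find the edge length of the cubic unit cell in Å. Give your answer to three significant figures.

5.54 Å

M(AgCl) = 143.35 g/mol; Z = 4 formula units per cell.
a³ = Z·M/(N_A·ρ) = 4 × 143.35 / (6.022 × 10²³ × 5.60) = 1.700 × 10^-22 cm³, so a = 5.540 × 10^-8 cm = 5.54 Å.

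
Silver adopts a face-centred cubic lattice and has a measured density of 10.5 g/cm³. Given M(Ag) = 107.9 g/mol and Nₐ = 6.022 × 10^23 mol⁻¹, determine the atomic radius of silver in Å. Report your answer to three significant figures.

For an FCC cell (Z = 4), a³ = Z·M/(N_A·ρ) = 4 × 107.9 / (6.022 × 10²³ × 10.50) = 6.826 × 10^-23 cm³, so a = 4.087 × 10^-8 cm = 4.087 Å.
Atoms touch along the face diagonal, so √2·a = 4r, so r = 0.3536 × a = 1.44 Å.

1.44 Å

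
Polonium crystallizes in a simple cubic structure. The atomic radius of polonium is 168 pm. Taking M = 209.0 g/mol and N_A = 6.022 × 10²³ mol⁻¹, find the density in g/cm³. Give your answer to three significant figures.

In a simple cubic lattice, atoms touch along the cell edge, so a = 2r, giving a = 336.0 pm = 3.360 × 10^-8 cm.
With Z = 1, ρ = Z·M/(N_A·a³) = 1 × 209.0 / (6.022 × 10²³ × 3.793 × 10^-23) = 9.149 g/cm³.

9.15 g/cm³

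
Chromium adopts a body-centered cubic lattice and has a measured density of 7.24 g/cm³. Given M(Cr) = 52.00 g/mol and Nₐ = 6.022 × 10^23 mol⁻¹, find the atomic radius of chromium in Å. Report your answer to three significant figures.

For a BCC cell (Z = 2), a³ = Z·M/(N_A·ρ) = 2 × 52.00 / (6.022 × 10²³ × 7.240) = 2.385 × 10^-23 cm³, so a = 2.879 × 10^-8 cm = 2.879 Å.
Atoms touch along the body diagonal, so √3·a = 4r, so r = 0.4330 × a = 1.25 Å.

1.25 Å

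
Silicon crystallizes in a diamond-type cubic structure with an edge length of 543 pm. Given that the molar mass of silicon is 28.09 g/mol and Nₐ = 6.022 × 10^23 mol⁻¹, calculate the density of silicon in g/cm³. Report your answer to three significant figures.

2.33 g/cm³

A diamond cubic unit cell contains Z = 8 atoms.
Cell volume: a³ = (543 pm)³ = (5.430 × 10^-8 cm)³ = 1.601 × 10^-22 cm³.
ρ = Z·M/(N_A·a³) = 8 × 28.09 / (6.022 × 10²³ × 1.601 × 10^-22) = 2.331 g/cm³.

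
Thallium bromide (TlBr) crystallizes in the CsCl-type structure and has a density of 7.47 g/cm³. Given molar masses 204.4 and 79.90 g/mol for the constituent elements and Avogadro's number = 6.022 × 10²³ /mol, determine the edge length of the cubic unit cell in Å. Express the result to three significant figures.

3.98 Å

M(TlBr) = 284.3 g/mol; Z = 1 formula unit per cell.
a³ = Z·M/(N_A·ρ) = 1 × 284.3 / (6.022 × 10²³ × 7.47) = 6.320 × 10^-23 cm³, so a = 3.983 × 10^-8 cm = 3.98 Å.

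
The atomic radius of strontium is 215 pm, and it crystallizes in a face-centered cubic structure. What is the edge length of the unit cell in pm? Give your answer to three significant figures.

In an FCC lattice, atoms touch along the face diagonal, so √2·a = 4r.
a = 4r/√2 = 4 × 215 / 1.4142 = 608 pm.

608 pm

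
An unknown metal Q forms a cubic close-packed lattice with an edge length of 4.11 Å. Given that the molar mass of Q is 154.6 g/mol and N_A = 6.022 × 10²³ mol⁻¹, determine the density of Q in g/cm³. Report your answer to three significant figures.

An FCC unit cell contains Z = 4 atoms.
Cell volume: a³ = (4.11 Å)³ = (4.110 × 10^-8 cm)³ = 6.943 × 10^-23 cm³.
ρ = Z·M/(N_A·a³) = 4 × 154.6 / (6.022 × 10²³ × 6.943 × 10^-23) = 14.79 g/cm³.

14.8 g/cm³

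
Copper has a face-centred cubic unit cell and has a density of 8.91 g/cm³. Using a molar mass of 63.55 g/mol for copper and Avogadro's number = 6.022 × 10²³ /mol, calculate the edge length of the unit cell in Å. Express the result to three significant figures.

3.62 Å

With Z = 4 atoms per FCC cell, a³ = Z·M/(N_A·ρ) = 4 × 63.55 / (6.022 × 10²³ × 8.910 g/cm³) = 4.738 × 10^-23 cm³.
a = (4.738 × 10^-23)^(1/3) = 3.618 × 10^-8 cm = 3.62 Å.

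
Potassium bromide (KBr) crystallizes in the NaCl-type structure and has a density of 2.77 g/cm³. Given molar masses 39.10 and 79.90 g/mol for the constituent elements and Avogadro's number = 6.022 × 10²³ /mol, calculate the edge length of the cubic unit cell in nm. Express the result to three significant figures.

0.658 nm

M(KBr) = 119.0 g/mol; Z = 4 formula units per cell.
a³ = Z·M/(N_A·ρ) = 4 × 119.0 / (6.022 × 10²³ × 2.77) = 2.854 × 10^-22 cm³, so a = 6.584 × 10^-8 cm = 0.658 nm.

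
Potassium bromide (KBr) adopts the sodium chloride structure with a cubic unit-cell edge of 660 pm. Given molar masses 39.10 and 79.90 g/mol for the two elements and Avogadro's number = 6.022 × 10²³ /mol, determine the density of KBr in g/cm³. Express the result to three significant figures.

The sodium chloride structure contains Z = 4 formula units per cell; M(KBr) = 39.10 + 79.90 = 119.0 g/mol.
a³ = (6.600 × 10^-8 cm)³ = 2.875 × 10^-22 cm³.
ρ = 4 × 119.0 / (6.022 × 10²³ × 2.875 × 10^-22) = 2.749 g/cm³.

2.75 g/cm³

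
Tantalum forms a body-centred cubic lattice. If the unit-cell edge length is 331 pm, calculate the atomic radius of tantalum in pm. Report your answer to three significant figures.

In a BCC lattice, atoms touch along the body diagonal, so √3·a = 4r.
r = √3·a/4 = 1.7321 × 331 / 4 = 143 pm.

143 pm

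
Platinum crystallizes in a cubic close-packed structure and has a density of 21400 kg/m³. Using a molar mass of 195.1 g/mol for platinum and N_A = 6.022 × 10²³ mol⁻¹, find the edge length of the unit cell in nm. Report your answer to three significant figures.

With Z = 4 atoms per FCC cell, a³ = Z·M/(N_A·ρ) = 4 × 195.1 / (6.022 × 10²³ × 21.40 g/cm³) = 6.056 × 10^-23 cm³.
a = (6.056 × 10^-23)^(1/3) = 3.927 × 10^-8 cm = 0.393 nm.

0.393 nm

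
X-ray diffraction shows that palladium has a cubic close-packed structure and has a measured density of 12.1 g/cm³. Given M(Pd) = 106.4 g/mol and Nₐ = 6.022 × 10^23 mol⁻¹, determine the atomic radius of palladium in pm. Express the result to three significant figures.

137 pm

For an FCC cell (Z = 4), a³ = Z·M/(N_A·ρ) = 4 × 106.4 / (6.022 × 10²³ × 12.10) = 5.841 × 10^-23 cm³, so a = 3.880 × 10^-8 cm = 388.0 pm.
Atoms touch along the face diagonal, so √2·a = 4r, so r = 0.3536 × a = 137 pm.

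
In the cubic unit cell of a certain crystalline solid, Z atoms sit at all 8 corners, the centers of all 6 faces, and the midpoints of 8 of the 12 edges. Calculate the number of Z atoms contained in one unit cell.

Corner atoms are shared by 8 cells (1/8 each), face atoms by 2 (1/2 each), edge atoms by 4 (1/4 each).
Net atoms = 8 × 1/8 + 6 × 1/2 + 8 × 1/4 = 1 + 3 + 2 = 6.

6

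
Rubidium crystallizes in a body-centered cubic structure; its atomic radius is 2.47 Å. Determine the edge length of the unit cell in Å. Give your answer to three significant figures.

5.70 Å

In a BCC lattice, atoms touch along the body diagonal, so √3·a = 4r.
a = 4r/√3 = 4 × 2.47 / 1.7321 = 5.70 Å.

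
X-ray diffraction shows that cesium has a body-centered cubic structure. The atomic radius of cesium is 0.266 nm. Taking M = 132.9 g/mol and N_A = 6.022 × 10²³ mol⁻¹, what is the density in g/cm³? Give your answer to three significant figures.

1.90 g/cm³

In a BCC lattice, atoms touch along the body diagonal, so √3·a = 4r, giving a = 0.6143 nm = 6.143 × 10^-8 cm.
With Z = 2, ρ = Z·M/(N_A·a³) = 2 × 132.9 / (6.022 × 10²³ × 2.318 × 10^-22) = 1.904 g/cm³.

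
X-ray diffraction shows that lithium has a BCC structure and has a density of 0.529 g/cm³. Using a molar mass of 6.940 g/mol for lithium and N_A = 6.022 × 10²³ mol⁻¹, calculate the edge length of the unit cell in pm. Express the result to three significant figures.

With Z = 2 atoms per BCC cell, a³ = Z·M/(N_A·ρ) = 2 × 6.940 / (6.022 × 10²³ × 0.5290 g/cm³) = 4.357 × 10^-23 cm³.
a = (4.357 × 10^-23)^(1/3) = 3.519 × 10^-8 cm = 352 pm.

352 pm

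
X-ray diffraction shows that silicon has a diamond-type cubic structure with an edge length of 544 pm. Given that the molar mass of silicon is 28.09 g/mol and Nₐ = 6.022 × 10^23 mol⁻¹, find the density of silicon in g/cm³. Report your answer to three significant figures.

A diamond cubic unit cell contains Z = 8 atoms.
Cell volume: a³ = (544 pm)³ = (5.440 × 10^-8 cm)³ = 1.610 × 10^-22 cm³.
ρ = Z·M/(N_A·a³) = 8 × 28.09 / (6.022 × 10²³ × 1.610 × 10^-22) = 2.318 g/cm³.

2.32 g/cm³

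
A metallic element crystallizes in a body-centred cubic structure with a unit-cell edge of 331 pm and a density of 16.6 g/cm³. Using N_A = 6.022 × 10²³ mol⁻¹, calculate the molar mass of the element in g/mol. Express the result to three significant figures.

A BCC cell has Z = 2 atoms; a = 3.310 × 10^-8 cm.
M = ρ·N_A·a³/Z = 16.6 × 6.022 × 10²³ × 3.626 × 10^-23 / 2 = 181 g/mol.

181 g/mol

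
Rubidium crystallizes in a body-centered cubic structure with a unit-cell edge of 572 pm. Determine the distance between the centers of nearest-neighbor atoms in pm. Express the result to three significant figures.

In a BCC structure, atoms touch along the body diagonal, so √3·a = 4r; the nearest-neighbor distance equals 2r = 0.8660·a.
d = 0.8660 × 572 = 495 pm.

495 pm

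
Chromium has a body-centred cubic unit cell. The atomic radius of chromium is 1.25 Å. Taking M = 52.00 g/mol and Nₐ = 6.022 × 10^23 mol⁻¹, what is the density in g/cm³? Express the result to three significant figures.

In a BCC lattice, atoms touch along the body diagonal, so √3·a = 4r, giving a = 2.887 Å = 2.887 × 10^-8 cm.
With Z = 2, ρ = Z·M/(N_A·a³) = 2 × 52.00 / (6.022 × 10²³ × 2.406 × 10^-23) = 7.179 g/cm³.

7.18 g/cm³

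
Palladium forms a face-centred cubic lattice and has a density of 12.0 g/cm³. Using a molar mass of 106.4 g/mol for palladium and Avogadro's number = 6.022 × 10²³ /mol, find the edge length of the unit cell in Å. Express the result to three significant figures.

3.89 Å

With Z = 4 atoms per FCC cell, a³ = Z·M/(N_A·ρ) = 4 × 106.4 / (6.022 × 10²³ × 12.00 g/cm³) = 5.890 × 10^-23 cm³.
a = (5.890 × 10^-23)^(1/3) = 3.891 × 10^-8 cm = 3.89 Å.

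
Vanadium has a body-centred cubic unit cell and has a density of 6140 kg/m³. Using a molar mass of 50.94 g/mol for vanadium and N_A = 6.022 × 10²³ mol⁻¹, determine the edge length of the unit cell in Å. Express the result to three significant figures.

With Z = 2 atoms per BCC cell, a³ = Z·M/(N_A·ρ) = 2 × 50.94 / (6.022 × 10²³ × 6.140 g/cm³) = 2.755 × 10^-23 cm³.
a = (2.755 × 10^-23)^(1/3) = 3.020 × 10^-8 cm = 3.02 Å.

3.02 Å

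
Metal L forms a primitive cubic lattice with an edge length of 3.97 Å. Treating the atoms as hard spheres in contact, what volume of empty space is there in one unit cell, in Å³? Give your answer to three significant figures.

29.8 Å³

In a simple cubic lattice atoms touch along the cell edge, so a = 2r, so r = 0.5000a = 1.985 Å.
V_cell = a³ = 62.57 Å³; V_atoms = 1 × (4/3)πr³ = 32.76 Å³.
Empty space = 62.57 − 32.76 = 29.8 Å³.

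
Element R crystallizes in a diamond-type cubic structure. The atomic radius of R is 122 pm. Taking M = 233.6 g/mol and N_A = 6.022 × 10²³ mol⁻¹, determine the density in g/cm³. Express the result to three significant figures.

In a diamond cubic lattice, nearest neighbors lie along the body diagonal with √3·a = 8r, giving a = 563.5 pm = 5.635 × 10^-8 cm.
With Z = 8, ρ = Z·M/(N_A·a³) = 8 × 233.6 / (6.022 × 10²³ × 1.789 × 10^-22) = 17.34 g/cm³.

17.3 g/cm³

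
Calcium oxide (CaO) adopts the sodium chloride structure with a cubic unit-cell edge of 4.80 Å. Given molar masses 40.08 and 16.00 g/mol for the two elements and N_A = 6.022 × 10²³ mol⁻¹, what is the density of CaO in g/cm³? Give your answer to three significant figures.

The sodium chloride structure contains Z = 4 formula units per cell; M(CaO) = 40.08 + 16.00 = 56.08 g/mol.
a³ = (4.800 × 10^-8 cm)³ = 1.106 × 10^-22 cm³.
ρ = 4 × 56.08 / (6.022 × 10²³ × 1.106 × 10^-22) = 3.368 g/cm³.

3.37 g/cm³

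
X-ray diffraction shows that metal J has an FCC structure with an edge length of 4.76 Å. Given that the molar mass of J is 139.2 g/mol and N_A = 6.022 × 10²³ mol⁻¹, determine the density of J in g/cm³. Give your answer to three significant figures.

8.57 g/cm³

An FCC unit cell contains Z = 4 atoms.
Cell volume: a³ = (4.76 Å)³ = (4.760 × 10^-8 cm)³ = 1.079 × 10^-22 cm³.
ρ = Z·M/(N_A·a³) = 4 × 139.2 / (6.022 × 10²³ × 1.079 × 10^-22) = 8.573 g/cm³.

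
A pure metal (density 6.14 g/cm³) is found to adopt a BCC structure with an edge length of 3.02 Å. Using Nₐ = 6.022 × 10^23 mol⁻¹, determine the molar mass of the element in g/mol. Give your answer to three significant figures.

A BCC cell has Z = 2 atoms; a = 3.020 × 10^-8 cm.
M = ρ·N_A·a³/Z = 6.14 × 6.022 × 10²³ × 2.754 × 10^-23 / 2 = 50.9 g/mol.

50.9 g/mol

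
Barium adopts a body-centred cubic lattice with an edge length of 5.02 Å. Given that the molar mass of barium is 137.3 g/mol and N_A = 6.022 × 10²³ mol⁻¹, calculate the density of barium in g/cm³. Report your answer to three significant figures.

A BCC unit cell contains Z = 2 atoms.
Cell volume: a³ = (5.02 Å)³ = (5.020 × 10^-8 cm)³ = 1.265 × 10^-22 cm³.
ρ = Z·M/(N_A·a³) = 2 × 137.3 / (6.022 × 10²³ × 1.265 × 10^-22) = 3.605 g/cm³.

3.60 g/cm³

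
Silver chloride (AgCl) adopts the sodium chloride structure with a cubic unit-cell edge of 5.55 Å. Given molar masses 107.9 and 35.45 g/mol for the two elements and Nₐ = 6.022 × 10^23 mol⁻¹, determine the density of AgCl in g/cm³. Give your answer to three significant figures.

The sodium chloride structure contains Z = 4 formula units per cell; M(AgCl) = 107.9 + 35.45 = 143.35 g/mol.
a³ = (5.550 × 10^-8 cm)³ = 1.710 × 10^-22 cm³.
ρ = 4 × 143.35 / (6.022 × 10²³ × 1.710 × 10^-22) = 5.570 g/cm³.

5.57 g/cm³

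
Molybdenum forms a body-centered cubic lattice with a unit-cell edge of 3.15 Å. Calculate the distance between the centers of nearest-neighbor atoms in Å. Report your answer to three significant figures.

2.73 Å

In a BCC structure, atoms touch along the body diagonal, so √3·a = 4r; the nearest-neighbor distance equals 2r = 0.8660·a.
d = 0.8660 × 3.15 = 2.73 Å.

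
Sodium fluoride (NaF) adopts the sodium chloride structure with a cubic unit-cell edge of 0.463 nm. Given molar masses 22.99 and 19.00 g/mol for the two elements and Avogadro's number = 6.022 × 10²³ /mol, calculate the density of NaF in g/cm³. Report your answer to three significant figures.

The sodium chloride structure contains Z = 4 formula units per cell; M(NaF) = 22.99 + 19.00 = 41.99 g/mol.
a³ = (4.630 × 10^-8 cm)³ = 9.925 × 10^-23 cm³.
ρ = 4 × 41.99 / (6.022 × 10²³ × 9.925 × 10^-23) = 2.810 g/cm³.

2.81 g/cm³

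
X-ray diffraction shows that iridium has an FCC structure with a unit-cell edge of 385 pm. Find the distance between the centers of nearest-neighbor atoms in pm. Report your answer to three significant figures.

272 pm

In an FCC structure, atoms touch along the face diagonal, so √2·a = 4r; the nearest-neighbor distance equals 2r = 0.7071·a.
d = 0.7071 × 385 = 272 pm.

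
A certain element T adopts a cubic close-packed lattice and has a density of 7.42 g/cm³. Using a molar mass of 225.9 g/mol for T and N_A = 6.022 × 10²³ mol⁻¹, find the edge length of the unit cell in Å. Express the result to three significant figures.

5.87 Å

With Z = 4 atoms per FCC cell, a³ = Z·M/(N_A·ρ) = 4 × 225.9 / (6.022 × 10²³ × 7.420 g/cm³) = 2.022 × 10^-22 cm³.
a = (2.022 × 10^-22)^(1/3) = 5.870 × 10^-8 cm = 5.87 Å.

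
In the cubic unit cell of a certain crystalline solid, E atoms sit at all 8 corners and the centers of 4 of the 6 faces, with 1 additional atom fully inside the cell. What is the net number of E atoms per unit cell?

Corner atoms are shared by 8 cells (1/8 each), face atoms by 2 (1/2 each), interior atoms are unshared.
Net atoms = 8 × 1/8 + 4 × 1/2 + 1 = 1 + 2 + 1 = 4.

4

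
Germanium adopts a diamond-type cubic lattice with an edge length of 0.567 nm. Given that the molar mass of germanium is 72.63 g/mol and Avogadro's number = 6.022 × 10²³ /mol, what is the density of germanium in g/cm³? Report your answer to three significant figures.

5.29 g/cm³

A diamond cubic unit cell contains Z = 8 atoms.
Cell volume: a³ = (0.567 nm)³ = (5.670 × 10^-8 cm)³ = 1.823 × 10^-22 cm³.
ρ = Z·M/(N_A·a³) = 8 × 72.63 / (6.022 × 10²³ × 1.823 × 10^-22) = 5.293 g/cm³.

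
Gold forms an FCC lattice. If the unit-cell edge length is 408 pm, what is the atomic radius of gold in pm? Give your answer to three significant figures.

In an FCC lattice, atoms touch along the face diagonal, so √2·a = 4r.
r = √2·a/4 = 1.4142 × 408 / 4 = 144 pm.

144 pm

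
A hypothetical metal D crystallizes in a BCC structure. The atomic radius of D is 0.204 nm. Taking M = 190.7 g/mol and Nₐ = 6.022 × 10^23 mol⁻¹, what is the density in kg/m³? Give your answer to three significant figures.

6060 kg/m³

In a BCC lattice, atoms touch along the body diagonal, so √3·a = 4r, giving a = 0.4711 nm = 4.711 × 10^-8 cm.
With Z = 2, ρ = Z·M/(N_A·a³) = 2 × 190.7 / (6.022 × 10²³ × 1.046 × 10^-22) = 6.057 g/cm³ = 6060 kg/m³.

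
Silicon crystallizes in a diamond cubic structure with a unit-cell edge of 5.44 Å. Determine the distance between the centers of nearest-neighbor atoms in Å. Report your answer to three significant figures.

In a diamond cubic structure, nearest neighbors lie along the body diagonal with √3·a = 8r; the nearest-neighbor distance equals 2r = 0.4330·a.
d = 0.4330 × 5.44 = 2.36 Å.

2.36 Å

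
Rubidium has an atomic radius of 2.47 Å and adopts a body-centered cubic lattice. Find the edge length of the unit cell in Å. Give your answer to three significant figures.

5.70 Å

In a BCC lattice, atoms touch along the body diagonal, so √3·a = 4r.
a = 4r/√3 = 4 × 2.47 / 1.7321 = 5.70 Å.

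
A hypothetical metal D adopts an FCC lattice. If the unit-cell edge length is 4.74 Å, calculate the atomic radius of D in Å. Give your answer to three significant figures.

In an FCC lattice, atoms touch along the face diagonal, so √2·a = 4r.
r = √2·a/4 = 1.4142 × 4.74 / 4 = 1.68 Å.

1.68 Å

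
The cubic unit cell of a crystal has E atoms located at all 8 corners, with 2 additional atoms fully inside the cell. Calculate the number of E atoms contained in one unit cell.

Corner atoms are shared by 8 cells (1/8 each), interior atoms are unshared.
Net atoms = 8 × 1/8 + 2 = 1 + 2 = 3.

3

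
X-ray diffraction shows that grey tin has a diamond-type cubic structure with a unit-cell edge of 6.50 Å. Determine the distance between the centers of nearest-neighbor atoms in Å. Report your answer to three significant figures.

2.81 Å

In a diamond cubic structure, nearest neighbors lie along the body diagonal with √3·a = 8r; the nearest-neighbor distance equals 2r = 0.4330·a.
d = 0.4330 × 6.50 = 2.81 Å.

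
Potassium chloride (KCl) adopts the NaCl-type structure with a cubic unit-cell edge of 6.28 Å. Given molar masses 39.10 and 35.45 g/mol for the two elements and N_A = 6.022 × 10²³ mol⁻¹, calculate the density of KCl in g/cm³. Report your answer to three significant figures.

2.00 g/cm³

The NaCl-type structure contains Z = 4 formula units per cell; M(KCl) = 39.10 + 35.45 = 74.55 g/mol.
a³ = (6.280 × 10^-8 cm)³ = 2.477 × 10^-22 cm³.
ρ = 4 × 74.55 / (6.022 × 10²³ × 2.477 × 10^-22) = 1.999 g/cm³.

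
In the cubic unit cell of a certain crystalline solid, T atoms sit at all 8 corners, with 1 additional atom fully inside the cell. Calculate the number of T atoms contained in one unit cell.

Corner atoms are shared by 8 cells (1/8 each), interior atoms are unshared.
Net atoms = 8 × 1/8 + 1 = 1 + 1 = 2.

2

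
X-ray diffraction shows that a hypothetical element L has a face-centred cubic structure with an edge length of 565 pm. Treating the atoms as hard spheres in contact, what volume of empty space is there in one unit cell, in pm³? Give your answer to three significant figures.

4.68 × 10^7 pm³

In an FCC lattice atoms touch along the face diagonal, so √2·a = 4r, so r = 0.3536a = 199.8 pm.
V_cell = a³ = 1.804 × 10^8 pm³; V_atoms = 4 × (4/3)πr³ = 1.336 × 10^8 pm³.
Empty space = 1.804 × 10^8 − 1.336 × 10^8 = 4.68 × 10^7 pm³.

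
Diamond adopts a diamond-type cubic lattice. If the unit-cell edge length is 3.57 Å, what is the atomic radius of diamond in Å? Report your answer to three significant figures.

0.773 Å

In a diamond cubic lattice, nearest neighbors lie along the body diagonal with √3·a = 8r.
r = √3·a/8 = 1.7321 × 3.57 / 8 = 0.773 Å.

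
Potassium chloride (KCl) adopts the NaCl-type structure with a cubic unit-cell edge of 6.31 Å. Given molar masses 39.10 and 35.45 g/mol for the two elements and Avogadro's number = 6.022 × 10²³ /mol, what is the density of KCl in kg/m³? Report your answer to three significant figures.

1970 kg/m³

The NaCl-type structure contains Z = 4 formula units per cell; M(KCl) = 39.10 + 35.45 = 74.55 g/mol.
a³ = (6.310 × 10^-8 cm)³ = 2.512 × 10^-22 cm³.
ρ = 4 × 74.55 / (6.022 × 10²³ × 2.512 × 10^-22) = 1.971 g/cm³ = 1970 kg/m³.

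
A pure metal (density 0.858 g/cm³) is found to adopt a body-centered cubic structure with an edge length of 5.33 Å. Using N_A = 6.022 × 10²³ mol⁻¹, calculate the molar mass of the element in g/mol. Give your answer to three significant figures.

A BCC cell has Z = 2 atoms; a = 5.330 × 10^-8 cm.
M = ρ·N_A·a³/Z = 0.858 × 6.022 × 10²³ × 1.514 × 10^-22 / 2 = 39.1 g/mol.

39.1 g/mol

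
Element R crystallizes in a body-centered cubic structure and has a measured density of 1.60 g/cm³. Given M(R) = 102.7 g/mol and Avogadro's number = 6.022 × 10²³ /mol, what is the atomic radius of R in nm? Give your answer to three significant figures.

0.259 nm

For a BCC cell (Z = 2), a³ = Z·M/(N_A·ρ) = 2 × 102.7 / (6.022 × 10²³ × 1.600) = 2.132 × 10^-22 cm³, so a = 5.974 × 10^-8 cm = 0.5974 nm.
Atoms touch along the body diagonal, so √3·a = 4r, so r = 0.4330 × a = 0.259 nm.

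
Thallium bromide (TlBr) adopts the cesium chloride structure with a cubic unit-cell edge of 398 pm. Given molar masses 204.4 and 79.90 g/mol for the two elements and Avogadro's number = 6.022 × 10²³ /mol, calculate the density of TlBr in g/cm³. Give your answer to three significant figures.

The cesium chloride structure contains Z = 1 formula unit per cell; M(TlBr) = 204.4 + 79.90 = 284.3 g/mol.
a³ = (3.980 × 10^-8 cm)³ = 6.304 × 10^-23 cm³.
ρ = 1 × 284.3 / (6.022 × 10²³ × 6.304 × 10^-23) = 7.488 g/cm³.

7.49 g/cm³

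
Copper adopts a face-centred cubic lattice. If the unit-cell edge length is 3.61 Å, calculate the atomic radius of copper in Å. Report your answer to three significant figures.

In an FCC lattice, atoms touch along the face diagonal, so √2·a = 4r.
r = √2·a/4 = 1.4142 × 3.61 / 4 = 1.28 Å.

1.28 Å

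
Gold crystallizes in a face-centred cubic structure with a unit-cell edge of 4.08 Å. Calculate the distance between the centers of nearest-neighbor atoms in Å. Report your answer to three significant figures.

2.88 Å

In an FCC structure, atoms touch along the face diagonal, so √2·a = 4r; the nearest-neighbor distance equals 2r = 0.7071·a.
d = 0.7071 × 4.08 = 2.88 Å.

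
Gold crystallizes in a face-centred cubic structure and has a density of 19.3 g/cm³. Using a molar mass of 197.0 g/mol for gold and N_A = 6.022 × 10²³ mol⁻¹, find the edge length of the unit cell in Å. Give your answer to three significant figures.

With Z = 4 atoms per FCC cell, a³ = Z·M/(N_A·ρ) = 4 × 197.0 / (6.022 × 10²³ × 19.30 g/cm³) = 6.780 × 10^-23 cm³.
a = (6.780 × 10^-23)^(1/3) = 4.078 × 10^-8 cm = 4.08 Å.

4.08 Å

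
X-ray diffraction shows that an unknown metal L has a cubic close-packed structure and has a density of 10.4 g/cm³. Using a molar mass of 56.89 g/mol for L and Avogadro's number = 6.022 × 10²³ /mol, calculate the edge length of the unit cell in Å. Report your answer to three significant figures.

3.31 Å

With Z = 4 atoms per FCC cell, a³ = Z·M/(N_A·ρ) = 4 × 56.89 / (6.022 × 10²³ × 10.40 g/cm³) = 3.633 × 10^-23 cm³.
a = (3.633 × 10^-23)^(1/3) = 3.312 × 10^-8 cm = 3.31 Å.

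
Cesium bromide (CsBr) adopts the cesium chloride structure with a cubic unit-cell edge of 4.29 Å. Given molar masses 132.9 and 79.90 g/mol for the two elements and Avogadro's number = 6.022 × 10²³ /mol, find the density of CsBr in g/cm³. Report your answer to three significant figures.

The cesium chloride structure contains Z = 1 formula unit per cell; M(CsBr) = 132.9 + 79.90 = 212.8 g/mol.
a³ = (4.290 × 10^-8 cm)³ = 7.895 × 10^-23 cm³.
ρ = 1 × 212.8 / (6.022 × 10²³ × 7.895 × 10^-23) = 4.476 g/cm³.

4.48 g/cm³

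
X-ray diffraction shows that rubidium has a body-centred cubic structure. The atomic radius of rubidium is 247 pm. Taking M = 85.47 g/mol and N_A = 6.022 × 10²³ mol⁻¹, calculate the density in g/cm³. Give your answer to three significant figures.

1.53 g/cm³

In a BCC lattice, atoms touch along the body diagonal, so √3·a = 4r, giving a = 570.4 pm = 5.704 × 10^-8 cm.
With Z = 2, ρ = Z·M/(N_A·a³) = 2 × 85.47 / (6.022 × 10²³ × 1.856 × 10^-22) = 1.529 g/cm³.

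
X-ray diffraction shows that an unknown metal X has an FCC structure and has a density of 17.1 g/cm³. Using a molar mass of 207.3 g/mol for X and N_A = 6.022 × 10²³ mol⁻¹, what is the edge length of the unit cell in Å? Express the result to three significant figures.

With Z = 4 atoms per FCC cell, a³ = Z·M/(N_A·ρ) = 4 × 207.3 / (6.022 × 10²³ × 17.10 g/cm³) = 8.052 × 10^-23 cm³.
a = (8.052 × 10^-23)^(1/3) = 4.318 × 10^-8 cm = 4.32 Å.

4.32 Å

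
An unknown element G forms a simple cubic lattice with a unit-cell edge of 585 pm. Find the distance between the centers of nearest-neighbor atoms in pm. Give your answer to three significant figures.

585 pm

In a simple cubic structure, atoms touch along the cell edge, so a = 2r; the nearest-neighbor distance equals 2r = 1.000·a.
d = 1.000 × 585 = 585 pm.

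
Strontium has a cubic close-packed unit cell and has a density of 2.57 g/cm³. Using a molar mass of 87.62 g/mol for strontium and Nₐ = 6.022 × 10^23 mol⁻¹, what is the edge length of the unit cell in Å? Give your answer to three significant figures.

With Z = 4 atoms per FCC cell, a³ = Z·M/(N_A·ρ) = 4 × 87.62 / (6.022 × 10²³ × 2.570 g/cm³) = 2.265 × 10^-22 cm³.
a = (2.265 × 10^-22)^(1/3) = 6.095 × 10^-8 cm = 6.10 Å.

6.10 Å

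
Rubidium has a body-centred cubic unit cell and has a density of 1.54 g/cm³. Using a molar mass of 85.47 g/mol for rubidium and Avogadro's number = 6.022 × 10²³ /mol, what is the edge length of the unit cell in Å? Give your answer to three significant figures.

5.69 Å

With Z = 2 atoms per BCC cell, a³ = Z·M/(N_A·ρ) = 2 × 85.47 / (6.022 × 10²³ × 1.540 g/cm³) = 1.843 × 10^-22 cm³.
a = (1.843 × 10^-22)^(1/3) = 5.691 × 10^-8 cm = 5.69 Å.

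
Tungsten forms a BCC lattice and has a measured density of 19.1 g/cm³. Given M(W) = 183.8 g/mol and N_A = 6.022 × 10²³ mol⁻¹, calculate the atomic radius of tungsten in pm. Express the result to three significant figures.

137 pm

For a BCC cell (Z = 2), a³ = Z·M/(N_A·ρ) = 2 × 183.8 / (6.022 × 10²³ × 19.10) = 3.196 × 10^-23 cm³, so a = 3.173 × 10^-8 cm = 317.3 pm.
Atoms touch along the body diagonal, so √3·a = 4r, so r = 0.4330 × a = 137 pm.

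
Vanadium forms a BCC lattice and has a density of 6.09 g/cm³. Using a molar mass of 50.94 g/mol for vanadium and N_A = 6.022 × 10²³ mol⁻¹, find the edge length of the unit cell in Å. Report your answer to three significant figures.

With Z = 2 atoms per BCC cell, a³ = Z·M/(N_A·ρ) = 2 × 50.94 / (6.022 × 10²³ × 6.090 g/cm³) = 2.778 × 10^-23 cm³.
a = (2.778 × 10^-23)^(1/3) = 3.029 × 10^-8 cm = 3.03 Å.

3.03 Å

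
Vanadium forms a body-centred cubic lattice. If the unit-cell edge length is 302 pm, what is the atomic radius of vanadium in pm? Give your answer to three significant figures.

In a BCC lattice, atoms touch along the body diagonal, so √3·a = 4r.
r = √3·a/4 = 1.7321 × 302 / 4 = 131 pm.

131 pm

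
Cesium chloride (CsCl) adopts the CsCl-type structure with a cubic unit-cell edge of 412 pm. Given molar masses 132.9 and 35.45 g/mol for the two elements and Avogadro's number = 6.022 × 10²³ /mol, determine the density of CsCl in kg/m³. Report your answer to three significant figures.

The CsCl-type structure contains Z = 1 formula unit per cell; M(CsCl) = 132.9 + 35.45 = 168.35 g/mol.
a³ = (4.120 × 10^-8 cm)³ = 6.993 × 10^-23 cm³.
ρ = 1 × 168.35 / (6.022 × 10²³ × 6.993 × 10^-23) = 3.997 g/cm³ = 4000 kg/m³.

4000 kg/m³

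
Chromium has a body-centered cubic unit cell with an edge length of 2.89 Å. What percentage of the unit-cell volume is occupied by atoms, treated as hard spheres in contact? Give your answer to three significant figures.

68.0%

In a BCC lattice atoms touch along the body diagonal, so √3·a = 4r, so r = 0.4330a = 1.251 Å.
Packing fraction = Z·(4/3)πr³ / a³ = 2 × (4/3)π × (1.251)³ / (2.89)³ = 0.6802 = 68.0%.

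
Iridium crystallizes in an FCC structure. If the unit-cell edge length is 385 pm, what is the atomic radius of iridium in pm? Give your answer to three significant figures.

In an FCC lattice, atoms touch along the face diagonal, so √2·a = 4r.
r = √2·a/4 = 1.4142 × 385 / 4 = 136 pm.

136 pm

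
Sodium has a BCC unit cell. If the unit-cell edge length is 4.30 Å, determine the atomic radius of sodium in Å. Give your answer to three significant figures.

In a BCC lattice, atoms touch along the body diagonal, so √3·a = 4r.
r = √3·a/4 = 1.7321 × 4.30 / 4 = 1.86 Å.

1.86 Å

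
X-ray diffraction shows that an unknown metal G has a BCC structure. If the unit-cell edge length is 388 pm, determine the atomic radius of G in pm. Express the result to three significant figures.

168 pm

In a BCC lattice, atoms touch along the body diagonal, so √3·a = 4r.
r = √3·a/4 = 1.7321 × 388 / 4 = 168 pm.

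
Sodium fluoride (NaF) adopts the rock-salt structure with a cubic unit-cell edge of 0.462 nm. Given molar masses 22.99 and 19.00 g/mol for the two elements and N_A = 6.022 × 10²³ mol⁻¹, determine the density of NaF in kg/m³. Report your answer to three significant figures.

The rock-salt structure contains Z = 4 formula units per cell; M(NaF) = 22.99 + 19.00 = 41.99 g/mol.
a³ = (4.620 × 10^-8 cm)³ = 9.861 × 10^-23 cm³.
ρ = 4 × 41.99 / (6.022 × 10²³ × 9.861 × 10^-23) = 2.828 g/cm³ = 2830 kg/m³.

2830 kg/m³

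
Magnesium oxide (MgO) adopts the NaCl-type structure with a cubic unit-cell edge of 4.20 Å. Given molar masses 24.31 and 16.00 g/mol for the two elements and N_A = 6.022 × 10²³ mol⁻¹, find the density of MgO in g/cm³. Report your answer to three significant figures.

The NaCl-type structure contains Z = 4 formula units per cell; M(MgO) = 24.31 + 16.00 = 40.31 g/mol.
a³ = (4.200 × 10^-8 cm)³ = 7.409 × 10^-23 cm³.
ρ = 4 × 40.31 / (6.022 × 10²³ × 7.409 × 10^-23) = 3.614 g/cm³.

3.61 g/cm³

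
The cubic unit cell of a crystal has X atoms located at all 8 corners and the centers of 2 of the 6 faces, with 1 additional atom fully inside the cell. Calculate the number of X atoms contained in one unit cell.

3

Corner atoms are shared by 8 cells (1/8 each), face atoms by 2 (1/2 each), interior atoms are unshared.
Net atoms = 8 × 1/8 + 2 × 1/2 + 1 = 1 + 1 + 1 = 3.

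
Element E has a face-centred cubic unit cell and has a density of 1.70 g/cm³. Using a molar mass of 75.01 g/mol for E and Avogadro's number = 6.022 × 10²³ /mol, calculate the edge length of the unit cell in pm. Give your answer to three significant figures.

664 pm

With Z = 4 atoms per FCC cell, a³ = Z·M/(N_A·ρ) = 4 × 75.01 / (6.022 × 10²³ × 1.700 g/cm³) = 2.931 × 10^-22 cm³.
a = (2.931 × 10^-22)^(1/3) = 6.642 × 10^-8 cm = 664 pm.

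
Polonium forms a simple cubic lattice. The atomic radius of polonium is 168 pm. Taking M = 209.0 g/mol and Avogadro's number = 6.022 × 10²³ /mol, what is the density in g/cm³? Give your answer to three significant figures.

In a simple cubic lattice, atoms touch along the cell edge, so a = 2r, giving a = 336.0 pm = 3.360 × 10^-8 cm.
With Z = 1, ρ = Z·M/(N_A·a³) = 1 × 209.0 / (6.022 × 10²³ × 3.793 × 10^-23) = 9.149 g/cm³.

9.15 g/cm³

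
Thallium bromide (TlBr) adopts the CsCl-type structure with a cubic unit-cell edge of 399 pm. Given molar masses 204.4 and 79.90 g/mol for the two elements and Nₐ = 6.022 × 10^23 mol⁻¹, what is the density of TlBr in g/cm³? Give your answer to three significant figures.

7.43 g/cm³

The CsCl-type structure contains Z = 1 formula unit per cell; M(TlBr) = 204.4 + 79.90 = 284.3 g/mol.
a³ = (3.990 × 10^-8 cm)³ = 6.352 × 10^-23 cm³.
ρ = 1 × 284.3 / (6.022 × 10²³ × 6.352 × 10^-23) = 7.432 g/cm³.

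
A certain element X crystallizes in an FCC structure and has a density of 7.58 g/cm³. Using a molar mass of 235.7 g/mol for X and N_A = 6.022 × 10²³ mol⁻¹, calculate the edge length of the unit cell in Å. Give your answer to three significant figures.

5.91 Å

With Z = 4 atoms per FCC cell, a³ = Z·M/(N_A·ρ) = 4 × 235.7 / (6.022 × 10²³ × 7.580 g/cm³) = 2.065 × 10^-22 cm³.
a = (2.065 × 10^-22)^(1/3) = 5.911 × 10^-8 cm = 5.91 Å.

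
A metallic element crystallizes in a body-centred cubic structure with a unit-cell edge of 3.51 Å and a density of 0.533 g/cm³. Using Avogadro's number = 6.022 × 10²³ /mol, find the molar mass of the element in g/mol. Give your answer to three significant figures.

A BCC cell has Z = 2 atoms; a = 3.510 × 10^-8 cm.
M = ρ·N_A·a³/Z = 0.533 × 6.022 × 10²³ × 4.324 × 10^-23 / 2 = 6.94 g/mol.

6.94 g/mol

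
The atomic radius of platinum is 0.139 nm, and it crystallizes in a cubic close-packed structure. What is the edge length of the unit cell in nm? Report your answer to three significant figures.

0.393 nm

In an FCC lattice, atoms touch along the face diagonal, so √2·a = 4r.
a = 4r/√2 = 4 × 0.139 / 1.4142 = 0.393 nm.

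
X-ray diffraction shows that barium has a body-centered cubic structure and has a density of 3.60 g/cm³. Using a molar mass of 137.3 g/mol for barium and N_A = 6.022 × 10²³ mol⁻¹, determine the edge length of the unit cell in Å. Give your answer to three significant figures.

With Z = 2 atoms per BCC cell, a³ = Z·M/(N_A·ρ) = 2 × 137.3 / (6.022 × 10²³ × 3.600 g/cm³) = 1.267 × 10^-22 cm³.
a = (1.267 × 10^-22)^(1/3) = 5.022 × 10^-8 cm = 5.02 Å.

5.02 Å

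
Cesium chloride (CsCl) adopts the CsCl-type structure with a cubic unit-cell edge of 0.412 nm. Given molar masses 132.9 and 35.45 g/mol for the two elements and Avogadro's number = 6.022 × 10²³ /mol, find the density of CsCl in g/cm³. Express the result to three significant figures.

4.00 g/cm³

The CsCl-type structure contains Z = 1 formula unit per cell; M(CsCl) = 132.9 + 35.45 = 168.35 g/mol.
a³ = (4.120 × 10^-8 cm)³ = 6.993 × 10^-23 cm³.
ρ = 1 × 168.35 / (6.022 × 10²³ × 6.993 × 10^-23) = 3.997 g/cm³.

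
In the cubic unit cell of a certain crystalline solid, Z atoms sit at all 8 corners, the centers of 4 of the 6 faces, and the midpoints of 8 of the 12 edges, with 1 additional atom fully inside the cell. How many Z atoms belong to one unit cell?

Corner atoms are shared by 8 cells (1/8 each), face atoms by 2 (1/2 each), edge atoms by 4 (1/4 each), interior atoms are unshared.
Net atoms = 8 × 1/8 + 4 × 1/2 + 8 × 1/4 + 1 = 1 + 2 + 2 + 1 = 6.

6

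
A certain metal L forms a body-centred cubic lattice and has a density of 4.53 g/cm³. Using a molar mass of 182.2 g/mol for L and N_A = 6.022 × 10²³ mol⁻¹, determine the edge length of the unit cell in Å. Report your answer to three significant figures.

With Z = 2 atoms per BCC cell, a³ = Z·M/(N_A·ρ) = 2 × 182.2 / (6.022 × 10²³ × 4.530 g/cm³) = 1.336 × 10^-22 cm³.
a = (1.336 × 10^-22)^(1/3) = 5.112 × 10^-8 cm = 5.11 Å.

5.11 Å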